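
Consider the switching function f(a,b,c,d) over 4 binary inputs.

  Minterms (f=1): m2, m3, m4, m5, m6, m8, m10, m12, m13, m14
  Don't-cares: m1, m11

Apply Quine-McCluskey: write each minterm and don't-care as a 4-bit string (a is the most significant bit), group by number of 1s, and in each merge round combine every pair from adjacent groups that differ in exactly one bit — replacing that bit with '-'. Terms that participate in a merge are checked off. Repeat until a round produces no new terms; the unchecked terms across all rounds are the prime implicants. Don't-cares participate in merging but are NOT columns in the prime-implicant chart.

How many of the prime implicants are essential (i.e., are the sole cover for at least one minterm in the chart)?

[col 0] 0001*, 0010*, 0011*, 0100*, 0101*, 0110*, 1000*, 1010*, 1011*, 1100*, 1101*, 1110*
[col 1] -010*, -011*, -100*, -101*, -110*, 0-01, 0-10*, 00-1, 001-*, 01-0*, 010-*, 1-00*, 1-10*, 10-0*, 101-*, 11-0*, 110-*
[col 2] --10, -01-, -1-0, -10-, 1--0
Prime implicants: --10, -01-, -1-0, -10-, 0-01, 00-1, 1--0
PI chart (minterm → PIs covering it):
  2 | --10,-01-
  3 | -01-,00-1
  4 | -1-0,-10-
  5 | -10-,0-01
  6 | --10,-1-0
  8 | 1--0  (sole → essential)
  10 | --10,-01-,1--0
  12 | -1-0,-10-,1--0
  13 | -10-  (sole → essential)
  14 | --10,-1-0,1--0
Essential prime implicants: -10-, 1--0

2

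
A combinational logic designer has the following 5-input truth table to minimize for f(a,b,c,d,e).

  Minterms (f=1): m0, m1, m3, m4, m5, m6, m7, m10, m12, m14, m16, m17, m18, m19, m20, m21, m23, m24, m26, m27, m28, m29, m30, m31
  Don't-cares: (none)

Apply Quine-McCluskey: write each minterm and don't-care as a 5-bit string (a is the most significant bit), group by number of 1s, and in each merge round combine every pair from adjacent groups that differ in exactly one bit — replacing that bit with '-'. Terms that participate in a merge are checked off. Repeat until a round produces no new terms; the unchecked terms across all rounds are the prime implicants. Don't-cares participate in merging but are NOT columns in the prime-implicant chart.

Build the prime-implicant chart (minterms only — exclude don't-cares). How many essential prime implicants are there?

[col 0] 00000*, 00001*, 00011*, 00100*, 00101*, 00110*, 00111*, 01010*, 01100*, 01110*, 10000*, 10001*, 10010*, 10011*, 10100*, 10101*, 10111*, 11000*, 11010*, 11011*, 11100*, 11101*, 11110*, 11111*
[col 1] -0000*, -0001*, -0011*, -0100*, -0101*, -0111*, -1010*, -1100*, -1110*, 0-100*, 0-110*, 00-00*, 00-01*, 00-11*, 000-1*, 0000-*, 001-0*, 001-1*, 0010-*, 0011-*, 01-10*, 011-0*, 1-000*, 1-010*, 1-011*, 1-100*, 1-101*, 1-111*, 10-00*, 10-01*, 10-11*, 100-0*, 100-1*, 1000-*, 1001-*, 101-1*, 1010-*, 11-00*, 11-10*, 11-11*, 110-0*, 1101-*, 111-0*, 111-1*, 1110-*, 1111-*
[col 2] --100, -0-00*, -0-01*, -0-11*, -00-1*, -000-*, -01-1*, -010-*, -1-10, -11-0, 0-1-0, 00--1*, 00-0-*, 001--, 1--00, 1--11, 1-0-0, 1-01-, 1-1-1, 1-10-, 10--1*, 10-0-*, 100--, 11--0, 11-1-, 111--
[col 3] -0--1, -0-0-
Prime implicants: --100, -0--1, -0-0-, -1-10, -11-0, 0-1-0, 001--, 1--00, 1--11, 1-0-0, 1-01-, 1-1-1, 1-10-, 100--, 11--0, 11-1-, 111--
PI chart (minterm → PIs covering it):
  0 | -0-0-  (sole → essential)
  1 | -0--1,-0-0-
  3 | -0--1  (sole → essential)
  4 | --100,-0-0-,0-1-0,001--
  5 | -0--1,-0-0-,001--
  6 | 0-1-0,001--
  7 | -0--1,001--
  10 | -1-10  (sole → essential)
  12 | --100,-11-0,0-1-0
  14 | -1-10,-11-0,0-1-0
  16 | -0-0-,1--00,1-0-0,100--
  17 | -0--1,-0-0-,100--
  18 | 1-0-0,1-01-,100--
  19 | -0--1,1--11,1-01-,100--
  20 | --100,-0-0-,1--00,1-10-
  21 | -0--1,-0-0-,1-1-1,1-10-
  23 | -0--1,1--11,1-1-1
  24 | 1--00,1-0-0,11--0
  26 | -1-10,1-0-0,1-01-,11--0,11-1-
  27 | 1--11,1-01-,11-1-
  28 | --100,-11-0,1--00,1-10-,11--0,111--
  29 | 1-1-1,1-10-,111--
  30 | -1-10,-11-0,11--0,11-1-,111--
  31 | 1--11,1-1-1,11-1-,111--
Essential prime implicants: -0--1, -0-0-, -1-10

3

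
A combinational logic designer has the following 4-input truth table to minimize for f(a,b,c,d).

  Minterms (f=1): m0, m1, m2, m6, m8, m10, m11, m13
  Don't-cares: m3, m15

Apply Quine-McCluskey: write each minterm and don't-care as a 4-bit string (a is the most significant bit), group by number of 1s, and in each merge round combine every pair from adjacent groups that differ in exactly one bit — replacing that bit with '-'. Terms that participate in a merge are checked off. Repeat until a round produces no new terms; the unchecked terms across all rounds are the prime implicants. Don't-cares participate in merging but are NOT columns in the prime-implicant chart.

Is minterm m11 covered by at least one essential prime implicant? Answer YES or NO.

NO

Round 0: 0000✓ 0001✓ 0010✓ 0011✓ 0110✓ 1000✓ 1010✓ 1011✓ 1101✓ 1111✓
Round 1: -000✓ -010✓ -011✓ 0-10 00-0✓ 00-1✓ 000-✓ 001-✓ 1-11 10-0✓ 101-✓ 11-1
Round 2: -0-0 -01- 00--
PIs = {-0-0, -01-, 0-10, 00--, 1-11, 11-1}
Coverage chart:
  m0: -0-0,00--
  m1: 00-- ←essential
  m2: -0-0,-01-,0-10,00--
  m6: 0-10 ←essential
  m8: -0-0 ←essential
  m10: -0-0,-01-
  m11: -01-,1-11
  m13: 11-1 ←essential
Essential: -0-0, 0-10, 00--, 11-1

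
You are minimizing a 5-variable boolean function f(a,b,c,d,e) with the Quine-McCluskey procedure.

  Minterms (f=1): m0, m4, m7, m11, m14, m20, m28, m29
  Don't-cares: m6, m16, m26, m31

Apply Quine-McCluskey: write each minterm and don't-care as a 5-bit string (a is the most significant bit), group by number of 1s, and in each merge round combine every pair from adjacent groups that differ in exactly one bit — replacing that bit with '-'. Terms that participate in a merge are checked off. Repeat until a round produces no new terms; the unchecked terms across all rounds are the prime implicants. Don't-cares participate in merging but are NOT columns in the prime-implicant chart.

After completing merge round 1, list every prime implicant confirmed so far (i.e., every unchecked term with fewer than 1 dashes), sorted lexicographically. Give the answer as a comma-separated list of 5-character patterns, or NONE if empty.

01011, 11010

Round 0: 00000✓ 00100✓ 00110✓ 00111✓ 01011 01110✓ 10000✓ 10100✓ 11010 11100✓ 11101✓ 11111✓
Round 1: -0000✓ -0100✓ 0-110 00-00✓ 001-0 0011- 1-100 10-00✓ 111-1 1110-
Round 2: -0-00
PIs = {-0-00, 0-110, 001-0, 0011-, 01011, 1-100, 11010, 111-1, 1110-}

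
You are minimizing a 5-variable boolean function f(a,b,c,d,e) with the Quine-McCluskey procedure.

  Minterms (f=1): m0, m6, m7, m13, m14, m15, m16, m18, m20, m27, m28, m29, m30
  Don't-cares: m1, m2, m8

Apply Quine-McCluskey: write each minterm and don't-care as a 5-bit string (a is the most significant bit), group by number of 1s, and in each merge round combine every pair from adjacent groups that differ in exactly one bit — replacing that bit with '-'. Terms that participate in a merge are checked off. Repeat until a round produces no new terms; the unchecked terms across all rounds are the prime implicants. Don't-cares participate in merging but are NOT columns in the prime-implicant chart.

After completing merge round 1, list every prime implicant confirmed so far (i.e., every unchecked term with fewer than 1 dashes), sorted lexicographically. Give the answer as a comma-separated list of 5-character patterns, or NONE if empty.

Round 0: 00000✓ 00001✓ 00010✓ 00110✓ 00111✓ 01000✓ 01101✓ 01110✓ 01111✓ 10000✓ 10010✓ 10100✓ 11011 11100✓ 11101✓ 11110✓
Round 1: -0000✓ -0010✓ -1101 -1110 0-000 0-110✓ 0-111✓ 00-10 000-0✓ 0000- 0011-✓ 011-1 0111-✓ 1-100 10-00 100-0✓ 111-0 1110-
Round 2: -00-0 0-11-
PIs = {-00-0, -1101, -1110, 0-000, 0-11-, 00-10, 0000-, 011-1, 1-100, 10-00, 11011, 111-0, 1110-}

11011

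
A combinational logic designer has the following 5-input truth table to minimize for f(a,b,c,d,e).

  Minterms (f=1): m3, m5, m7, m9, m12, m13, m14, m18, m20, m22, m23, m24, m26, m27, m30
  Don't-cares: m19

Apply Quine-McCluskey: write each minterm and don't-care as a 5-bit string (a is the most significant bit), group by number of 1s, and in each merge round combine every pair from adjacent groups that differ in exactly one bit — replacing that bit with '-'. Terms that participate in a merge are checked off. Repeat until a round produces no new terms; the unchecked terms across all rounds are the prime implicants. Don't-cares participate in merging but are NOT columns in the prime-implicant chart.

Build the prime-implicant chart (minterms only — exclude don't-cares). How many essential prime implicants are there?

Round 0: 00011✓ 00101✓ 00111✓ 01001✓ 01100✓ 01101✓ 01110✓ 10010✓ 10011✓ 10100✓ 10110✓ 10111✓ 11000✓ 11010✓ 11011✓ 11110✓
Round 1: -0011✓ -0111✓ -1110 0-101 00-11✓ 001-1 01-01 011-0 0110- 1-010✓ 1-011✓ 1-110✓ 10-10✓ 10-11✓ 1001-✓ 101-0 1011-✓ 11-10✓ 110-0 1101-✓
Round 2: -0-11 1--10 1-01- 10-1-
PIs = {-0-11, -1110, 0-101, 001-1, 01-01, 011-0, 0110-, 1--10, 1-01-, 10-1-, 101-0, 110-0}
Coverage chart:
  m3: -0-11 ←essential
  m5: 0-101,001-1
  m7: -0-11,001-1
  m9: 01-01 ←essential
  m12: 011-0,0110-
  m13: 0-101,01-01,0110-
  m14: -1110,011-0
  m18: 1--10,1-01-,10-1-
  m20: 101-0 ←essential
  m22: 1--10,10-1-,101-0
  m23: -0-11,10-1-
  m24: 110-0 ←essential
  m26: 1--10,1-01-,110-0
  m27: 1-01- ←essential
  m30: -1110,1--10
Essential: -0-11, 01-01, 1-01-, 101-0, 110-0

5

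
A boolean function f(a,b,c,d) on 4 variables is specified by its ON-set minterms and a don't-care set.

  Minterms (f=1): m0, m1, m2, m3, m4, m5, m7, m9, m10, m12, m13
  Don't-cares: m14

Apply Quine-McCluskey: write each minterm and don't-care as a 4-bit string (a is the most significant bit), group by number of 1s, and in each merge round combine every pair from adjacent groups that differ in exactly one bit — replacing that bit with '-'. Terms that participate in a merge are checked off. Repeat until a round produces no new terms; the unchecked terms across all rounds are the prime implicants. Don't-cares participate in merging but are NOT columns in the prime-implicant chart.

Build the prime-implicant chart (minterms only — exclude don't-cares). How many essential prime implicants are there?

size-2^0 implicants → 0000(✓)  0001(✓)  0010(✓)  0011(✓)  0100(✓)  0101(✓)  0111(✓)  1001(✓)  1010(✓)  1100(✓)  1101(✓)  1110(✓)
size-2^1 implicants → -001(✓)  -010  -100(✓)  -101(✓)  0-00(✓)  0-01(✓)  0-11(✓)  00-0(✓)  00-1(✓)  000-(✓)  001-(✓)  01-1(✓)  010-(✓)  1-01(✓)  1-10  11-0  110-(✓)
size-2^2 implicants → --01  -10-  0--1  0-0-  00--
Unchecked terms (primes): --01, -010, -10-, 0--1, 0-0-, 00--, 1-10, 11-0
Minterm coverage:
  m0 ⊆ 0-0-,00--
  m1 ⊆ --01,0--1,0-0-,00--
  m2 ⊆ -010,00--
  m3 ⊆ 0--1,00--
  m4 ⊆ -10-,0-0-
  m5 ⊆ --01,-10-,0--1,0-0-
  m7 ⊆ 0--1 [E]
  m9 ⊆ --01 [E]
  m10 ⊆ -010,1-10
  m12 ⊆ -10-,11-0
  m13 ⊆ --01,-10-
E = {--01, 0--1}

2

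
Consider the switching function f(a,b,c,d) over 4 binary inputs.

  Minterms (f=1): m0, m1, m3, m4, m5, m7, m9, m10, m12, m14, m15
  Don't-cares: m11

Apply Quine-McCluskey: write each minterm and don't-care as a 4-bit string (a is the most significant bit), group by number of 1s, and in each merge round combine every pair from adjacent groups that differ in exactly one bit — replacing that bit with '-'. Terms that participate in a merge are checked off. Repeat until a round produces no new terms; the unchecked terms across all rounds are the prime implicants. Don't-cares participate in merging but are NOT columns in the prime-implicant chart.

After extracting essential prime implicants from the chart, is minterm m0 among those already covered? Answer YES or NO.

YES

[col 0] 0000*, 0001*, 0011*, 0100*, 0101*, 0111*, 1001*, 1010*, 1011*, 1100*, 1110*, 1111*
[col 1] -001*, -011*, -100, -111*, 0-00*, 0-01*, 0-11*, 00-1*, 000-*, 01-1*, 010-*, 1-10*, 1-11*, 10-1*, 101-*, 11-0, 111-*
[col 2] --11, -0-1, 0--1, 0-0-, 1-1-
Prime implicants: --11, -0-1, -100, 0--1, 0-0-, 1-1-, 11-0
PI chart (minterm → PIs covering it):
  0 | 0-0-  (sole → essential)
  1 | -0-1,0--1,0-0-
  3 | --11,-0-1,0--1
  4 | -100,0-0-
  5 | 0--1,0-0-
  7 | --11,0--1
  9 | -0-1  (sole → essential)
  10 | 1-1-  (sole → essential)
  12 | -100,11-0
  14 | 1-1-,11-0
  15 | --11,1-1-
Essential prime implicants: -0-1, 0-0-, 1-1-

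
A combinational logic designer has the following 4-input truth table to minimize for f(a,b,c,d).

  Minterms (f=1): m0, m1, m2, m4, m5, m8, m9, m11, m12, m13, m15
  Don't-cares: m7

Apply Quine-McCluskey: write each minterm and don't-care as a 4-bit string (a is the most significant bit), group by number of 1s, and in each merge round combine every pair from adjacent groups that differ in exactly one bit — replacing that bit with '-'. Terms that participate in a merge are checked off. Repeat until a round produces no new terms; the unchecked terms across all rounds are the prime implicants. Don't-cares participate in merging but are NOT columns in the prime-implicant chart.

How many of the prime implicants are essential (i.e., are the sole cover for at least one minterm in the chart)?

size-2^0 implicants → 0000(✓)  0001(✓)  0010(✓)  0100(✓)  0101(✓)  0111(✓)  1000(✓)  1001(✓)  1011(✓)  1100(✓)  1101(✓)  1111(✓)
size-2^1 implicants → -000(✓)  -001(✓)  -100(✓)  -101(✓)  -111(✓)  0-00(✓)  0-01(✓)  00-0  000-(✓)  01-1(✓)  010-(✓)  1-00(✓)  1-01(✓)  1-11(✓)  10-1(✓)  100-(✓)  11-1(✓)  110-(✓)
size-2^2 implicants → --00(✓)  --01(✓)  -00-(✓)  -1-1  -10-(✓)  0-0-(✓)  1--1  1-0-(✓)
size-2^3 implicants → --0-
Unchecked terms (primes): --0-, -1-1, 00-0, 1--1
Minterm coverage:
  m0 ⊆ --0-,00-0
  m1 ⊆ --0- [E]
  m2 ⊆ 00-0 [E]
  m4 ⊆ --0- [E]
  m5 ⊆ --0-,-1-1
  m8 ⊆ --0- [E]
  m9 ⊆ --0-,1--1
  m11 ⊆ 1--1 [E]
  m12 ⊆ --0- [E]
  m13 ⊆ --0-,-1-1,1--1
  m15 ⊆ -1-1,1--1
E = {--0-, 00-0, 1--1}

3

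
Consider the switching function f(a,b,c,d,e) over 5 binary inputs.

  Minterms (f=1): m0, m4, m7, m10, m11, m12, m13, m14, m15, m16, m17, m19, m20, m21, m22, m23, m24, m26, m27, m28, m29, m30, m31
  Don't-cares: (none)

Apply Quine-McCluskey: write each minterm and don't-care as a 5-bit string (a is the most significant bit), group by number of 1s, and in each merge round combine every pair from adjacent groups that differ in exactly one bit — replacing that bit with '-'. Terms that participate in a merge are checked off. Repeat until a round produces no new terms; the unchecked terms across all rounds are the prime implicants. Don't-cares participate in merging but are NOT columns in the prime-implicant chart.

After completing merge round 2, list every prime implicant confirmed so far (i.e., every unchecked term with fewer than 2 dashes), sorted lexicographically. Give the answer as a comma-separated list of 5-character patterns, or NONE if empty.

NONE

size-2^0 implicants → 00000(✓)  00100(✓)  00111(✓)  01010(✓)  01011(✓)  01100(✓)  01101(✓)  01110(✓)  01111(✓)  10000(✓)  10001(✓)  10011(✓)  10100(✓)  10101(✓)  10110(✓)  10111(✓)  11000(✓)  11010(✓)  11011(✓)  11100(✓)  11101(✓)  11110(✓)  11111(✓)
size-2^1 implicants → -0000(✓)  -0100(✓)  -0111(✓)  -1010(✓)  -1011(✓)  -1100(✓)  -1101(✓)  -1110(✓)  -1111(✓)  0-100(✓)  0-111(✓)  00-00(✓)  01-10(✓)  01-11(✓)  0101-(✓)  011-0(✓)  011-1(✓)  0110-(✓)  0111-(✓)  1-000(✓)  1-011(✓)  1-100(✓)  1-101(✓)  1-110(✓)  1-111(✓)  10-00(✓)  10-01(✓)  10-11(✓)  100-1(✓)  1000-(✓)  101-0(✓)  101-1(✓)  1010-(✓)  1011-(✓)  11-00(✓)  11-10(✓)  11-11(✓)  110-0(✓)  1101-(✓)  111-0(✓)  111-1(✓)  1110-(✓)  1111-(✓)
size-2^2 implicants → --100  --111  -0-00  -1-10(✓)  -1-11(✓)  -101-(✓)  -11-0(✓)  -11-1(✓)  -110-(✓)  -111-(✓)  01-1-(✓)  011--(✓)  1--00  1--11  1-1-0(✓)  1-1-1(✓)  1-10-(✓)  1-11-(✓)  10--1  10-0-  101--(✓)  11--0  11-1-(✓)  111--(✓)
size-2^3 implicants → -1-1-  -11--  1-1--
Unchecked terms (primes): --100, --111, -0-00, -1-1-, -11--, 1--00, 1--11, 1-1--, 10--1, 10-0-, 11--0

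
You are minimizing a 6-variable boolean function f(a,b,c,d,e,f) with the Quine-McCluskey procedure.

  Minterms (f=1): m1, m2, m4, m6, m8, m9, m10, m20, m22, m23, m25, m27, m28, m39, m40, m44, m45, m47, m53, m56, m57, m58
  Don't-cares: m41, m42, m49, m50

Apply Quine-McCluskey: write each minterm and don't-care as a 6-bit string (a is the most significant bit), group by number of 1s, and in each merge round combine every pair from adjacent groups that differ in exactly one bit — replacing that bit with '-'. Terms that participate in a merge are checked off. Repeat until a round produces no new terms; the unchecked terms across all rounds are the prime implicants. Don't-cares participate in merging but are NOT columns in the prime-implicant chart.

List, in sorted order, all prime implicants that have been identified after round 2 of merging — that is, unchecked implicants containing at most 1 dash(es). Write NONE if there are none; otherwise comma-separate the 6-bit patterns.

00-001, 00-010, 000-10, 01-100, 01011-, 0110-1, 10-111, 1011-1, 11-001, 11-010, 110-01

size-2^0 implicants → 000001(✓)  000010(✓)  000100(✓)  000110(✓)  001000(✓)  001001(✓)  001010(✓)  010100(✓)  010110(✓)  010111(✓)  011001(✓)  011011(✓)  011100(✓)  100111(✓)  101000(✓)  101001(✓)  101010(✓)  101100(✓)  101101(✓)  101111(✓)  110001(✓)  110010(✓)  110101(✓)  111000(✓)  111001(✓)  111010(✓)
size-2^1 implicants → -01000(✓)  -01001(✓)  -01010(✓)  -11001(✓)  0-0100(✓)  0-0110(✓)  0-1001(✓)  00-001  00-010  000-10  0001-0(✓)  0010-0(✓)  00100-(✓)  01-100  0101-0(✓)  01011-  0110-1  1-1000(✓)  1-1001(✓)  1-1010(✓)  10-111  101-00(✓)  101-01(✓)  1010-0(✓)  10100-(✓)  1011-1  10110-(✓)  11-001  11-010  110-01  1110-0(✓)  11100-(✓)
size-2^2 implicants → --1001  -010-0  -0100-  0-01-0  1-10-0  1-100-  101-0-
Unchecked terms (primes): --1001, -010-0, -0100-, 0-01-0, 00-001, 00-010, 000-10, 01-100, 01011-, 0110-1, 1-10-0, 1-100-, 10-111, 101-0-, 1011-1, 11-001, 11-010, 110-01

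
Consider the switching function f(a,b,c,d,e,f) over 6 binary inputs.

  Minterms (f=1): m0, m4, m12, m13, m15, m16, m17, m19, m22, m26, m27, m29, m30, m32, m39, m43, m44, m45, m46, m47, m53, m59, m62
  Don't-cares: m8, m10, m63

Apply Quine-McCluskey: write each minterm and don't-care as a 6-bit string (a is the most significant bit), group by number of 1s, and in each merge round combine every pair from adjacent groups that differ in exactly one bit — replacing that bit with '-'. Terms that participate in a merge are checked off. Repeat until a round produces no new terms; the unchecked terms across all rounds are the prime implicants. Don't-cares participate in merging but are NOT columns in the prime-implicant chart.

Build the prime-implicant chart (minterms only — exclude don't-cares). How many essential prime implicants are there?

Round 0: 000000✓ 000100✓ 001000✓ 001010✓ 001100✓ 001101✓ 001111✓ 010000✓ 010001✓ 010011✓ 010110✓ 011010✓ 011011✓ 011101✓ 011110✓ 100000✓ 100111✓ 101011✓ 101100✓ 101101✓ 101110✓ 101111✓ 110101 111011✓ 111110✓ 111111✓
Round 1: -00000 -01100✓ -01101✓ -01111✓ -11011 -11110 0-0000 0-1010 0-1101 00-000✓ 00-100✓ 000-00✓ 001-00✓ 0010-0 0011-1✓ 00110-✓ 01-011 01-110 0100-1 01000- 011-10 01101- 1-1011✓ 1-1110✓ 1-1111✓ 10-111 101-11✓ 1011-0✓ 1011-1✓ 10110-✓ 10111-✓ 111-11✓ 11111-✓
Round 2: -011-1 -0110- 00--00 1-1-11 1-111- 1011--
PIs = {-00000, -011-1, -0110-, -11011, -11110, 0-0000, 0-1010, 0-1101, 00--00, 0010-0, 01-011, 01-110, 0100-1, 01000-, 011-10, 01101-, 1-1-11, 1-111-, 10-111, 1011--, 110101}
Coverage chart:
  m0: -00000,0-0000,00--00
  m4: 00--00 ←essential
  m12: -0110-,00--00
  m13: -011-1,-0110-,0-1101
  m15: -011-1 ←essential
  m16: 0-0000,01000-
  m17: 0100-1,01000-
  m19: 01-011,0100-1
  m22: 01-110 ←essential
  m26: 0-1010,011-10,01101-
  m27: -11011,01-011,01101-
  m29: 0-1101 ←essential
  m30: -11110,01-110,011-10
  m32: -00000 ←essential
  m39: 10-111 ←essential
  m43: 1-1-11 ←essential
  m44: -0110-,1011--
  m45: -011-1,-0110-,1011--
  m46: 1-111-,1011--
  m47: -011-1,1-1-11,1-111-,10-111,1011--
  m53: 110101 ←essential
  m59: -11011,1-1-11
  m62: -11110,1-111-
Essential: -00000, -011-1, 0-1101, 00--00, 01-110, 1-1-11, 10-111, 110101

8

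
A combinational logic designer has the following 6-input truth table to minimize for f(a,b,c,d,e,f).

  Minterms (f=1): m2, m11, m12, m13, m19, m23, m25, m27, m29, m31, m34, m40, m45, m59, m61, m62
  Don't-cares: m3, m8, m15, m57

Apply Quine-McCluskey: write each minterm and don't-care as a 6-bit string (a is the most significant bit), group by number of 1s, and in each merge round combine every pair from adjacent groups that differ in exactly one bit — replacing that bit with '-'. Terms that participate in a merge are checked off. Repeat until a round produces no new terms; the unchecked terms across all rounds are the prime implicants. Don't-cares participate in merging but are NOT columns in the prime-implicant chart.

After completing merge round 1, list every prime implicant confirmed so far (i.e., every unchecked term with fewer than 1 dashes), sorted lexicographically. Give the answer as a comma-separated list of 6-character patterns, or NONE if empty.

111110

size-2^0 implicants → 000010(✓)  000011(✓)  001000(✓)  001011(✓)  001100(✓)  001101(✓)  001111(✓)  010011(✓)  010111(✓)  011001(✓)  011011(✓)  011101(✓)  011111(✓)  100010(✓)  101000(✓)  101101(✓)  111001(✓)  111011(✓)  111101(✓)  111110
size-2^1 implicants → -00010  -01000  -01101(✓)  -11001(✓)  -11011(✓)  -11101(✓)  0-0011(✓)  0-1011(✓)  0-1101(✓)  0-1111(✓)  00-011(✓)  00001-  001-00  001-11(✓)  0011-1(✓)  00110-  01-011(✓)  01-111(✓)  010-11(✓)  011-01(✓)  011-11(✓)  0110-1(✓)  0111-1(✓)  1-1101(✓)  111-01(✓)  1110-1(✓)
size-2^2 implicants → --1101  -11-01  -110-1  0--011  0-1-11  0-11-1  01--11  011--1
Unchecked terms (primes): --1101, -00010, -01000, -11-01, -110-1, 0--011, 0-1-11, 0-11-1, 00001-, 001-00, 00110-, 01--11, 011--1, 111110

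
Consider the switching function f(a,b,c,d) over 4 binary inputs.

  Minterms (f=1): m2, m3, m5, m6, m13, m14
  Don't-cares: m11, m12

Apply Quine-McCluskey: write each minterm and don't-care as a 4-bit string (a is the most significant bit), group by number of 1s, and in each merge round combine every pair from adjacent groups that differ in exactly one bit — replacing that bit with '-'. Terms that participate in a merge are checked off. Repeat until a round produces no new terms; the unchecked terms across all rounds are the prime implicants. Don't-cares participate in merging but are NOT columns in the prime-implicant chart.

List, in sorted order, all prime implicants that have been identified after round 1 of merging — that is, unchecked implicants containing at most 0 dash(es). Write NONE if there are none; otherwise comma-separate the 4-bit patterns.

[col 0] 0010*, 0011*, 0101*, 0110*, 1011*, 1100*, 1101*, 1110*
[col 1] -011, -101, -110, 0-10, 001-, 11-0, 110-
Prime implicants: -011, -101, -110, 0-10, 001-, 11-0, 110-

NONE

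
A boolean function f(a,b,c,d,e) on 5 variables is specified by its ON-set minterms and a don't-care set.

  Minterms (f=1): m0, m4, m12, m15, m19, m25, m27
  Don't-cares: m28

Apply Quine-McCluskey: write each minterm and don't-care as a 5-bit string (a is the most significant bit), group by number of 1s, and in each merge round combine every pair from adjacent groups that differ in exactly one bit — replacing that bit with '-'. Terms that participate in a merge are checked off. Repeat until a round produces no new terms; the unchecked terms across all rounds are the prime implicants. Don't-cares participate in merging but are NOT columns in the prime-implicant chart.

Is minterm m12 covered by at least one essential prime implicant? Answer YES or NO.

NO

size-2^0 implicants → 00000(✓)  00100(✓)  01100(✓)  01111  10011(✓)  11001(✓)  11011(✓)  11100(✓)
size-2^1 implicants → -1100  0-100  00-00  1-011  110-1
Unchecked terms (primes): -1100, 0-100, 00-00, 01111, 1-011, 110-1
Minterm coverage:
  m0 ⊆ 00-00 [E]
  m4 ⊆ 0-100,00-00
  m12 ⊆ -1100,0-100
  m15 ⊆ 01111 [E]
  m19 ⊆ 1-011 [E]
  m25 ⊆ 110-1 [E]
  m27 ⊆ 1-011,110-1
E = {00-00, 01111, 1-011, 110-1}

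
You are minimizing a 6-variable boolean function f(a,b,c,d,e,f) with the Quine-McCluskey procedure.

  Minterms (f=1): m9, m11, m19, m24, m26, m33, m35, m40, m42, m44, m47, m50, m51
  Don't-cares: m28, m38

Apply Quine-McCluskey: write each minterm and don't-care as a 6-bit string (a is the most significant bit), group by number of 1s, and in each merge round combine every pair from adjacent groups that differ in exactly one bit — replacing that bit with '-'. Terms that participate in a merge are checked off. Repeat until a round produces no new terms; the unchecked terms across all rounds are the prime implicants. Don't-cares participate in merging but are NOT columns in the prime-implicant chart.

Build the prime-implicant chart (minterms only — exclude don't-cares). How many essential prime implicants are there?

[col 0] 001001*, 001011*, 010011*, 011000*, 011010*, 011100*, 100001*, 100011*, 100110, 101000*, 101010*, 101100*, 101111, 110010*, 110011*
[col 1] -10011, 0010-1, 011-00, 0110-0, 1-0011, 1000-1, 101-00, 1010-0, 11001-
Prime implicants: -10011, 0010-1, 011-00, 0110-0, 1-0011, 1000-1, 100110, 101-00, 1010-0, 101111, 11001-
PI chart (minterm → PIs covering it):
  9 | 0010-1  (sole → essential)
  11 | 0010-1  (sole → essential)
  19 | -10011  (sole → essential)
  24 | 011-00,0110-0
  26 | 0110-0  (sole → essential)
  33 | 1000-1  (sole → essential)
  35 | 1-0011,1000-1
  40 | 101-00,1010-0
  42 | 1010-0  (sole → essential)
  44 | 101-00  (sole → essential)
  47 | 101111  (sole → essential)
  50 | 11001-  (sole → essential)
  51 | -10011,1-0011,11001-
Essential prime implicants: -10011, 0010-1, 0110-0, 1000-1, 101-00, 1010-0, 101111, 11001-

8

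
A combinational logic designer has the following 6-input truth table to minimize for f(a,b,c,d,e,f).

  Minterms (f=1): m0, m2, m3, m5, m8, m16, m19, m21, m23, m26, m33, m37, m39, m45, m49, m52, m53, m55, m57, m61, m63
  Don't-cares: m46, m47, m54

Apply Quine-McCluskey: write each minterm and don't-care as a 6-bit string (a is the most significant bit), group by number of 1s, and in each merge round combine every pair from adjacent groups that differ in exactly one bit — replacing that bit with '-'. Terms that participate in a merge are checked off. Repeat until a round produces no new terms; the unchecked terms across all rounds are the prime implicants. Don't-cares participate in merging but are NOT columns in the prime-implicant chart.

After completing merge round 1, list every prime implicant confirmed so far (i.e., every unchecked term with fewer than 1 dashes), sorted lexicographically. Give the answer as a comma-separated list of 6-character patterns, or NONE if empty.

011010

[col 0] 000000*, 000010*, 000011*, 000101*, 001000*, 010000*, 010011*, 010101*, 010111*, 011010, 100001*, 100101*, 100111*, 101101*, 101110*, 101111*, 110001*, 110100*, 110101*, 110110*, 110111*, 111001*, 111101*, 111111*
[col 1] -00101*, -10101*, -10111*, 0-0000, 0-0011, 0-0101*, 00-000, 0000-0, 00001-, 010-11, 0101-1*, 1-0001*, 1-0101*, 1-0111*, 1-1101*, 1-1111*, 10-101*, 10-111*, 100-01*, 1001-1*, 1011-1*, 10111-, 11-001*, 11-101*, 11-111*, 110-01*, 1101-0*, 1101-1*, 11010-*, 11011-*, 111-01*, 1111-1*
[col 2] --0101, -101-1, 1--101*, 1--111*, 1-0-01, 1-01-1*, 1-11-1*, 10-1-1*, 11--01, 11-1-1*, 1101--
[col 3] 1--1-1
Prime implicants: --0101, -101-1, 0-0000, 0-0011, 00-000, 0000-0, 00001-, 010-11, 011010, 1--1-1, 1-0-01, 10111-, 11--01, 1101--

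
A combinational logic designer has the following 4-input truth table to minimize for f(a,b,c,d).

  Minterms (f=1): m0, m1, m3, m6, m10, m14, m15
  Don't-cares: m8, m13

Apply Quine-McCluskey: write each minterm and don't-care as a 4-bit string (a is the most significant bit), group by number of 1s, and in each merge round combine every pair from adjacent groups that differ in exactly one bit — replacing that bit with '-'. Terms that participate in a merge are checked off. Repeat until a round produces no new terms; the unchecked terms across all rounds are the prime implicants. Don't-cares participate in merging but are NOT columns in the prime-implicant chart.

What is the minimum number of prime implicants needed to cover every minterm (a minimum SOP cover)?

[col 0] 0000*, 0001*, 0011*, 0110*, 1000*, 1010*, 1101*, 1110*, 1111*
[col 1] -000, -110, 00-1, 000-, 1-10, 10-0, 11-1, 111-
Prime implicants: -000, -110, 00-1, 000-, 1-10, 10-0, 11-1, 111-
PI chart (minterm → PIs covering it):
  0 | -000,000-
  1 | 00-1,000-
  3 | 00-1  (sole → essential)
  6 | -110  (sole → essential)
  10 | 1-10,10-0
  14 | -110,1-10,111-
  15 | 11-1,111-
Essential prime implicants: -110, 00-1
Petrick residual → -000, 1-10, 11-1
Minimum SOP uses 5 PIs: b'c'd' + bcd' + a'b'd + acd' + abd

5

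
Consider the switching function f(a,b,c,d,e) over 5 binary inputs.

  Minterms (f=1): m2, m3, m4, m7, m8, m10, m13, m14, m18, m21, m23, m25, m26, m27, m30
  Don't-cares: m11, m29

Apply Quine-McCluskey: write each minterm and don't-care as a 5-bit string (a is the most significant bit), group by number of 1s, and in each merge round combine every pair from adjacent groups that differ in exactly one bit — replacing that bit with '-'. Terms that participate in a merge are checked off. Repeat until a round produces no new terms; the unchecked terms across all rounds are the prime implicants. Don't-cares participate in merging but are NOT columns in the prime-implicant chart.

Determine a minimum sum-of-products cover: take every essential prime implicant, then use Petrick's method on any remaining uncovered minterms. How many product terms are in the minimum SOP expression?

8

[col 0] 00010*, 00011*, 00100, 00111*, 01000*, 01010*, 01011*, 01101*, 01110*, 10010*, 10101*, 10111*, 11001*, 11010*, 11011*, 11101*, 11110*
[col 1] -0010*, -0111, -1010*, -1011*, -1101, -1110*, 0-010*, 0-011*, 00-11, 0001-*, 01-10*, 010-0, 0101-*, 1-010*, 1-101, 101-1, 11-01, 11-10*, 110-1, 1101-*
[col 2] --010, -1-10, -101-, 0-01-
Prime implicants: --010, -0111, -1-10, -101-, -1101, 0-01-, 00-11, 00100, 010-0, 1-101, 101-1, 11-01, 110-1
PI chart (minterm → PIs covering it):
  2 | --010,0-01-
  3 | 0-01-,00-11
  4 | 00100  (sole → essential)
  7 | -0111,00-11
  8 | 010-0  (sole → essential)
  10 | --010,-1-10,-101-,0-01-,010-0
  13 | -1101  (sole → essential)
  14 | -1-10  (sole → essential)
  18 | --010  (sole → essential)
  21 | 1-101,101-1
  23 | -0111,101-1
  25 | 11-01,110-1
  26 | --010,-1-10,-101-
  27 | -101-,110-1
  30 | -1-10  (sole → essential)
Essential prime implicants: --010, -1-10, -1101, 00100, 010-0
Petrick residual → 00-11, 101-1, 110-1
Minimum SOP uses 8 PIs: c'de' + bde' + bcd'e + a'b'de + a'b'cd'e' + a'bc'e' + ab'ce + abc'e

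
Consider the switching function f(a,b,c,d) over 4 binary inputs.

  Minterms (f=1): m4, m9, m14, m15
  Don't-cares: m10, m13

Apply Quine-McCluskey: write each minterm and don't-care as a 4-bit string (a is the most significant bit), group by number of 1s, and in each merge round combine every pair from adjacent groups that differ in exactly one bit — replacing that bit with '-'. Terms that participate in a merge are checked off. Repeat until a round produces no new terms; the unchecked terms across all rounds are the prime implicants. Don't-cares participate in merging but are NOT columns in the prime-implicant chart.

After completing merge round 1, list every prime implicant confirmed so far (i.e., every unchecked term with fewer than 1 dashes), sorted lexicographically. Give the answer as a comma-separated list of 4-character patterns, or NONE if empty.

0100

size-2^0 implicants → 0100  1001(✓)  1010(✓)  1101(✓)  1110(✓)  1111(✓)
size-2^1 implicants → 1-01  1-10  11-1  111-
Unchecked terms (primes): 0100, 1-01, 1-10, 11-1, 111-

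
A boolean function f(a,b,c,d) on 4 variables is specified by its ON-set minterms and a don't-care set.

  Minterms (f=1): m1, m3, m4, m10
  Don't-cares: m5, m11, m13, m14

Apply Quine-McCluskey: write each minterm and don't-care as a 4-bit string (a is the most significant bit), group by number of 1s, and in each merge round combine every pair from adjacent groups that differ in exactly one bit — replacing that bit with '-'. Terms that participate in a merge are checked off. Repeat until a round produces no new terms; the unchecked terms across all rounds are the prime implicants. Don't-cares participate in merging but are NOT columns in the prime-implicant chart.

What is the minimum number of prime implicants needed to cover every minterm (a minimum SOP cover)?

3

[col 0] 0001*, 0011*, 0100*, 0101*, 1010*, 1011*, 1101*, 1110*
[col 1] -011, -101, 0-01, 00-1, 010-, 1-10, 101-
Prime implicants: -011, -101, 0-01, 00-1, 010-, 1-10, 101-
PI chart (minterm → PIs covering it):
  1 | 0-01,00-1
  3 | -011,00-1
  4 | 010-  (sole → essential)
  10 | 1-10,101-
Essential prime implicants: 010-
Petrick residual → 00-1, 1-10
Minimum SOP uses 3 PIs: a'b'd + a'bc' + acd'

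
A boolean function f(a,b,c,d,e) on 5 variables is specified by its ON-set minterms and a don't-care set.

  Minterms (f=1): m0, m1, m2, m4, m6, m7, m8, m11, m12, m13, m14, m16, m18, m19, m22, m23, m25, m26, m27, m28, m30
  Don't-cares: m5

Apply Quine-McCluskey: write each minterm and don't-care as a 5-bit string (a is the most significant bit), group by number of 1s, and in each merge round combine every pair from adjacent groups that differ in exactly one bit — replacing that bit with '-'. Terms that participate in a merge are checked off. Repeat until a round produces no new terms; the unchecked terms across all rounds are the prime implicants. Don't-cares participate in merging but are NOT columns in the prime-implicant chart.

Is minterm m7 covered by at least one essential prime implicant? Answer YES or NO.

NO

size-2^0 implicants → 00000(✓)  00001(✓)  00010(✓)  00100(✓)  00101(✓)  00110(✓)  00111(✓)  01000(✓)  01011(✓)  01100(✓)  01101(✓)  01110(✓)  10000(✓)  10010(✓)  10011(✓)  10110(✓)  10111(✓)  11001(✓)  11010(✓)  11011(✓)  11100(✓)  11110(✓)
size-2^1 implicants → -0000(✓)  -0010(✓)  -0110(✓)  -0111(✓)  -1011  -1100(✓)  -1110(✓)  0-000(✓)  0-100(✓)  0-101(✓)  0-110(✓)  00-00(✓)  00-01(✓)  00-10(✓)  000-0(✓)  0000-(✓)  001-0(✓)  001-1(✓)  0010-(✓)  0011-(✓)  01-00(✓)  011-0(✓)  0110-(✓)  1-010(✓)  1-011(✓)  1-110(✓)  10-10(✓)  10-11(✓)  100-0(✓)  1001-(✓)  1011-(✓)  11-10(✓)  110-1  1101-(✓)  111-0(✓)
size-2^2 implicants → --110  -0-10  -00-0  -011-  -11-0  0--00  0-1-0  0-10-  00--0  00-0-  001--  1--10  1-01-  10-1-
Unchecked terms (primes): --110, -0-10, -00-0, -011-, -1011, -11-0, 0--00, 0-1-0, 0-10-, 00--0, 00-0-, 001--, 1--10, 1-01-, 10-1-, 110-1
Minterm coverage:
  m0 ⊆ -00-0,0--00,00--0,00-0-
  m1 ⊆ 00-0- [E]
  m2 ⊆ -0-10,-00-0,00--0
  m4 ⊆ 0--00,0-1-0,0-10-,00--0,00-0-,001--
  m6 ⊆ --110,-0-10,-011-,0-1-0,00--0,001--
  m7 ⊆ -011-,001--
  m8 ⊆ 0--00 [E]
  m11 ⊆ -1011 [E]
  m12 ⊆ -11-0,0--00,0-1-0,0-10-
  m13 ⊆ 0-10- [E]
  m14 ⊆ --110,-11-0,0-1-0
  m16 ⊆ -00-0 [E]
  m18 ⊆ -0-10,-00-0,1--10,1-01-,10-1-
  m19 ⊆ 1-01-,10-1-
  m22 ⊆ --110,-0-10,-011-,1--10,10-1-
  m23 ⊆ -011-,10-1-
  m25 ⊆ 110-1 [E]
  m26 ⊆ 1--10,1-01-
  m27 ⊆ -1011,1-01-,110-1
  m28 ⊆ -11-0 [E]
  m30 ⊆ --110,-11-0,1--10
E = {-00-0, -1011, -11-0, 0--00, 0-10-, 00-0-, 110-1}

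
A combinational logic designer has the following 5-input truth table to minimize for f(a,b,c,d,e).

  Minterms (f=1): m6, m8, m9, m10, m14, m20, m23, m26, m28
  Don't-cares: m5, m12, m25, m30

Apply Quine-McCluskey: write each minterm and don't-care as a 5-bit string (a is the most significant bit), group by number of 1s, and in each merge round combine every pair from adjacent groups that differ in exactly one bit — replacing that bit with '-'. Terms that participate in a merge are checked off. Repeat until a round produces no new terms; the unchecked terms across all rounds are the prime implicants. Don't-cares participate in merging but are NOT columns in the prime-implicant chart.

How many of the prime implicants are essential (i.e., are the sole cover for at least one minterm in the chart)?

4

[col 0] 00101, 00110*, 01000*, 01001*, 01010*, 01100*, 01110*, 10100*, 10111, 11001*, 11010*, 11100*, 11110*
[col 1] -1001, -1010*, -1100*, -1110*, 0-110, 01-00*, 01-10*, 010-0*, 0100-, 011-0*, 1-100, 11-10*, 111-0*
[col 2] -1-10, -11-0, 01--0
Prime implicants: -1-10, -1001, -11-0, 0-110, 00101, 01--0, 0100-, 1-100, 10111
PI chart (minterm → PIs covering it):
  6 | 0-110  (sole → essential)
  8 | 01--0,0100-
  9 | -1001,0100-
  10 | -1-10,01--0
  14 | -1-10,-11-0,0-110,01--0
  20 | 1-100  (sole → essential)
  23 | 10111  (sole → essential)
  26 | -1-10  (sole → essential)
  28 | -11-0,1-100
Essential prime implicants: -1-10, 0-110, 1-100, 10111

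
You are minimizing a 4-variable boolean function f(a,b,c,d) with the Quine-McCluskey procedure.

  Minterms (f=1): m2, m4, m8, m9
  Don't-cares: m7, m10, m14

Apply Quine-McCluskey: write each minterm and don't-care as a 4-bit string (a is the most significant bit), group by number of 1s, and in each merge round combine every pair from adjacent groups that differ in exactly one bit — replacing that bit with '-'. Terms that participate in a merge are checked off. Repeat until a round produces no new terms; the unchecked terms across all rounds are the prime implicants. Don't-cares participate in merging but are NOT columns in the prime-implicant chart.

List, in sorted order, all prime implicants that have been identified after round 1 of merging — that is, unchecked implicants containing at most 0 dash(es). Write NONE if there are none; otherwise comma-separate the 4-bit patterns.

0100, 0111

Round 0: 0010✓ 0100 0111 1000✓ 1001✓ 1010✓ 1110✓
Round 1: -010 1-10 10-0 100-
PIs = {-010, 0100, 0111, 1-10, 10-0, 100-}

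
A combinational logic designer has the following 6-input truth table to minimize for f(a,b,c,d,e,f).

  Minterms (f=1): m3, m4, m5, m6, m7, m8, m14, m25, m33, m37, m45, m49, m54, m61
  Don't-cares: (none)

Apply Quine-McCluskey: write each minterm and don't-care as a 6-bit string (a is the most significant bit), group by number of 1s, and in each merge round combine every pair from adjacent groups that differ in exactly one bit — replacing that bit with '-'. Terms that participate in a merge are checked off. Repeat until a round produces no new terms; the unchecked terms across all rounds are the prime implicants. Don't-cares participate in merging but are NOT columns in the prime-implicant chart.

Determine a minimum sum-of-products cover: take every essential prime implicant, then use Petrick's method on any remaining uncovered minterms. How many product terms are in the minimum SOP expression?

size-2^0 implicants → 000011(✓)  000100(✓)  000101(✓)  000110(✓)  000111(✓)  001000  001110(✓)  011001  100001(✓)  100101(✓)  101101(✓)  110001(✓)  110110  111101(✓)
size-2^1 implicants → -00101  00-110  000-11  0001-0(✓)  0001-1(✓)  00010-(✓)  00011-(✓)  1-0001  1-1101  10-101  100-01
size-2^2 implicants → 0001--
Unchecked terms (primes): -00101, 00-110, 000-11, 0001--, 001000, 011001, 1-0001, 1-1101, 10-101, 100-01, 110110
Minterm coverage:
  m3 ⊆ 000-11 [E]
  m4 ⊆ 0001-- [E]
  m5 ⊆ -00101,0001--
  m6 ⊆ 00-110,0001--
  m7 ⊆ 000-11,0001--
  m8 ⊆ 001000 [E]
  m14 ⊆ 00-110 [E]
  m25 ⊆ 011001 [E]
  m33 ⊆ 1-0001,100-01
  m37 ⊆ -00101,10-101,100-01
  m45 ⊆ 1-1101,10-101
  m49 ⊆ 1-0001 [E]
  m54 ⊆ 110110 [E]
  m61 ⊆ 1-1101 [E]
E = {00-110, 000-11, 0001--, 001000, 011001, 1-0001, 1-1101, 110110}
Petrick residual → -00101
Cover = b'c'de'f + a'b'def' + a'b'c'ef + a'b'c'd + a'b'cd'e'f' + a'bcd'e'f + ac'd'e'f + acde'f + abc'def'  |cover|=9

9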